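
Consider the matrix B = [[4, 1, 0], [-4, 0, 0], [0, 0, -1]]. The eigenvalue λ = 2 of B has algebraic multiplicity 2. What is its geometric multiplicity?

B − 2I = [[2, 1, 0], [-4, -2, 0], [0, 0, -3]].
This matrix has rank 2, so its null space has dimension 3 − 2 = 1.

1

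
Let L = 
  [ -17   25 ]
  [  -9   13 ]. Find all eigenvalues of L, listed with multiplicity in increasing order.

Characteristic polynomial: p(t) = t^2 + 4t + 4 = (t + 2)^2.
Roots (with multiplicity): -2, -2.

-2, -2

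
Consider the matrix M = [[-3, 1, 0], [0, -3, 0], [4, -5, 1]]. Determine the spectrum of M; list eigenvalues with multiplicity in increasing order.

Characteristic polynomial: p(r) = r^3 + 5r^2 + 3r - 9 = (r - 1)(r + 3)^2.
Roots (with multiplicity): -3, -3, 1.

-3, -3, 1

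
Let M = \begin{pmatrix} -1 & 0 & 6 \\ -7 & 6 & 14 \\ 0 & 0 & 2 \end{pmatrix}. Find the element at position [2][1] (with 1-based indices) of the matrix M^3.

Characteristic polynomial: t^3 - 7t^2 + 4t + 12 = (t - 6)(t - 2)(t + 1), so the eigenvalues are -1, 2, 6.
t=-1: eigenvector (1, 1, 0).
t=6: eigenvector (0, 1, 0).
t=2: eigenvector (2, 0, 1).
P = [[1, 0, 2], [1, 1, 0], [0, 0, 1]], D = diag(-1, 6, 2), P⁻¹ = [[1, 0, -2], [-1, 1, 2], [0, 0, 1]].
M³ = P·diag(-1, 216, 8)·P⁻¹ = [[-1, 0, 18], [-217, 216, 434], [0, 0, 8]].
The requested entry is -217.

-217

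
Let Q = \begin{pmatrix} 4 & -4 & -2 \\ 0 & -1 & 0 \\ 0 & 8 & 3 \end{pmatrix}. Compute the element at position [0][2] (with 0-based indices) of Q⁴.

Characteristic polynomial: t^3 - 6t^2 + 5t + 12 = (t - 4)(t - 3)(t + 1), so the eigenvalues are -1, 3, 4.
t=4: eigenvector (1, 0, 0).
t=3: eigenvector (2, 0, 1).
t=-1: eigenvector (0, 1, -2).
P = [[1, 2, 0], [0, 0, 1], [0, 1, -2]], D = diag(4, 3, -1), P⁻¹ = [[1, -4, -2], [0, 2, 1], [0, 1, 0]].
Q⁴ = P·diag(256, 81, 1)·P⁻¹ = [[256, -700, -350], [0, 1, 0], [0, 160, 81]].
The requested entry is -350.

-350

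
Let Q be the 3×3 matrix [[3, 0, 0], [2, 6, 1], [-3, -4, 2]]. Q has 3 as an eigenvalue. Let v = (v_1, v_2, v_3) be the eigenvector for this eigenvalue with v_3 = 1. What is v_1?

Q − 3I = [[0, 0, 0], [2, 3, 1], [-3, -4, -1]].
Solving (Q − 3I)v = 0 gives the eigenspace spanned by (1, -1, 1).
With v_3 = 1, v = (1, -1, 1), so v_1 = 1.

1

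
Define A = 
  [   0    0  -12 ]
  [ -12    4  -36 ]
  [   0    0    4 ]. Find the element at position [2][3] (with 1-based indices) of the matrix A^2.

Characteristic polynomial: t^3 - 8t^2 + 16t = t(t - 4)^2, so the eigenvalues are 0, 4, 4.
t=4: eigenvector (-3, -6, 1).
t=4: eigenvector (0, 1, 0).
t=0: eigenvector (1, 3, 0).
P = [[-3, 0, 1], [-6, 1, 3], [1, 0, 0]], D = diag(4, 4, 0), P⁻¹ = [[0, 0, 1], [-3, 1, -3], [1, 0, 3]].
A² = P·diag(16, 16, 0)·P⁻¹ = [[0, 0, -48], [-48, 16, -144], [0, 0, 16]].
The requested entry is -144.

-144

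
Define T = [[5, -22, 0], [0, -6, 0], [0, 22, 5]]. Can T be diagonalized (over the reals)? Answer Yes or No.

Yes

Characteristic polynomial: p(r) = r^3 - 4r^2 - 35r + 150 = (r - 5)^2(r + 6).
r = 5 has algebraic multiplicity 2; rank(T − 5I) = 1, so geometric multiplicity = 2.
Every eigenvalue has geometric = algebraic multiplicity, so T is diagonalizable.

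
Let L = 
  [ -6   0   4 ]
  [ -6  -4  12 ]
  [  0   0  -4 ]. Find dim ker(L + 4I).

L + 4I = [[-2, 0, 4], [-6, 0, 12], [0, 0, 0]].
This matrix has rank 1, so its null space has dimension 3 − 1 = 2.

2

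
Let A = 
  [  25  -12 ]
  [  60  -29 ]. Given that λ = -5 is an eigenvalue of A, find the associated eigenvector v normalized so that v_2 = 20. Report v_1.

A + 5I = [[30, -12], [60, -24]].
Solving (A + 5I)v = 0 gives the eigenspace spanned by (8, 20).
With v_2 = 20, v = (8, 20), so v_1 = 8.

8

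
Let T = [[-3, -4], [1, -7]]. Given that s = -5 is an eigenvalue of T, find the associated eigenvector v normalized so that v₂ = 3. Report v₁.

T + 5I = [[2, -4], [1, -2]].
Solving (T + 5I)v = 0 gives the eigenspace spanned by (6, 3).
With v₂ = 3, v = (6, 3), so v₁ = 6.

6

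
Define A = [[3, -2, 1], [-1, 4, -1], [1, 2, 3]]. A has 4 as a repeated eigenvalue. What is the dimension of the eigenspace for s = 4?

1

A − 4I = [[-1, -2, 1], [-1, 0, -1], [1, 2, -1]].
This matrix has rank 2, so its null space has dimension 3 − 2 = 1.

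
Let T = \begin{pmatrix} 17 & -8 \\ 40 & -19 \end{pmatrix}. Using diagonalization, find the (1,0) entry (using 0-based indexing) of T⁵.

2440

Characteristic polynomial: r^2 + 2r - 3 = (r - 1)(r + 3), so the eigenvalues are -3, 1.
r=-3: eigenvector (2, 5).
r=1: eigenvector (1, 2).
P = [[2, 1], [5, 2]], D = diag(-3, 1), P⁻¹ = [[-2, 1], [5, -2]].
T⁵ = P·diag(-243, 1)·P⁻¹ = [[977, -488], [2440, -1219]].
The requested entry is 2440.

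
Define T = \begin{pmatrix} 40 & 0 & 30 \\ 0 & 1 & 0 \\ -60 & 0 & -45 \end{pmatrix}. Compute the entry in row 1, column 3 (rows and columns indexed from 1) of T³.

Characteristic polynomial: μ^3 + 4μ^2 - 5μ = μ(μ - 1)(μ + 5), so the eigenvalues are -5, 0, 1.
μ=0: eigenvector (3, 0, -4).
μ=1: eigenvector (0, 1, 0).
μ=-5: eigenvector (-2, 0, 3).
P = [[3, 0, -2], [0, 1, 0], [-4, 0, 3]], D = diag(0, 1, -5), P⁻¹ = [[3, 0, 2], [0, 1, 0], [4, 0, 3]].
T³ = P·diag(0, 1, -125)·P⁻¹ = [[1000, 0, 750], [0, 1, 0], [-1500, 0, -1125]].
The requested entry is 750.

750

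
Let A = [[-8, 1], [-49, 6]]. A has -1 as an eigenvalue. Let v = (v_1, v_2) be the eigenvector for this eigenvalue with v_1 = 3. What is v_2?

21

A + 1I = [[-7, 1], [-49, 7]].
Solving (A + 1I)v = 0 gives the eigenspace spanned by (3, 21).
With v_1 = 3, v = (3, 21), so v_2 = 21.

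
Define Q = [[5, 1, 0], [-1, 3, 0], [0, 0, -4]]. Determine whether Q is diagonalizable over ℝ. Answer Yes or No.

No

Characteristic polynomial: p(s) = s^3 - 4s^2 - 16s + 64 = (s - 4)^2(s + 4).
s = 4 has algebraic multiplicity 2; rank(Q − 4I) = 2, so geometric multiplicity = 1.
Geometric multiplicity < algebraic multiplicity, so Q is not diagonalizable.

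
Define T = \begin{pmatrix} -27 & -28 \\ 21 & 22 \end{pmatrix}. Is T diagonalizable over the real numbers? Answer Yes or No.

Yes

Characteristic polynomial: p(μ) = μ^2 + 5μ - 6 = (μ - 1)(μ + 6).
All 2 eigenvalues are distinct, so T is diagonalizable.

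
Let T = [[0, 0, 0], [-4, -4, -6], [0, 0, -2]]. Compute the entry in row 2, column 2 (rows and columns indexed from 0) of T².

4

Characteristic polynomial: λ^3 + 6λ^2 + 8λ = λ(λ + 2)(λ + 4), so the eigenvalues are -4, -2, 0.
λ=0: eigenvector (1, -1, 0).
λ=-4: eigenvector (0, 1, 0).
λ=-2: eigenvector (0, -3, 1).
P = [[1, 0, 0], [-1, 1, -3], [0, 0, 1]], D = diag(0, -4, -2), P⁻¹ = [[1, 0, 0], [1, 1, 3], [0, 0, 1]].
T² = P·diag(0, 16, 4)·P⁻¹ = [[0, 0, 0], [16, 16, 36], [0, 0, 4]].
The requested entry is 4.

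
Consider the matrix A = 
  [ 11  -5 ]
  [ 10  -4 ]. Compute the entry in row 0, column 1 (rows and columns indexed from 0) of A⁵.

-7775

Characteristic polynomial: λ^2 - 7λ + 6 = (λ - 6)(λ - 1), so the eigenvalues are 1, 6.
λ=6: eigenvector (-1, -1).
λ=1: eigenvector (1, 2).
P = [[-1, 1], [-1, 2]], D = diag(6, 1), P⁻¹ = [[-2, 1], [-1, 1]].
A⁵ = P·diag(7776, 1)·P⁻¹ = [[15551, -7775], [15550, -7774]].
The requested entry is -7775.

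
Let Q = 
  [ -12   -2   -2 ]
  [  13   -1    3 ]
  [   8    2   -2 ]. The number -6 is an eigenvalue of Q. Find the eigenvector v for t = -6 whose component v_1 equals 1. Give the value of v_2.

Q + 6I = [[-6, -2, -2], [13, 5, 3], [8, 2, 4]].
Solving (Q + 6I)v = 0 gives the eigenspace spanned by (1, -2, -1).
With v_1 = 1, v = (1, -2, -1), so v_2 = -2.

-2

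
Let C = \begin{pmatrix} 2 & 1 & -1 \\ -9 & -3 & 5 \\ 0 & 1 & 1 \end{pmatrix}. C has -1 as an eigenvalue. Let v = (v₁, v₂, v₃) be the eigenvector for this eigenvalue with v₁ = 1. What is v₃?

C + 1I = [[3, 1, -1], [-9, -2, 5], [0, 1, 2]].
Solving (C + 1I)v = 0 gives the eigenspace spanned by (1, -2, 1).
With v₁ = 1, v = (1, -2, 1), so v₃ = 1.

1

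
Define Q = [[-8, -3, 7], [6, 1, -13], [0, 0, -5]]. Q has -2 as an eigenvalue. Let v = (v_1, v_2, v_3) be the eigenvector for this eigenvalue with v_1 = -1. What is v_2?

Q + 2I = [[-6, -3, 7], [6, 3, -13], [0, 0, -3]].
Solving (Q + 2I)v = 0 gives the eigenspace spanned by (-1, 2, 0).
With v_1 = -1, v = (-1, 2, 0), so v_2 = 2.

2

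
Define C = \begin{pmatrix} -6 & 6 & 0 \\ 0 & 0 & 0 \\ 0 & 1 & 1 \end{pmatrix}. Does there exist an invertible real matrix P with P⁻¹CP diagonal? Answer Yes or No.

Yes

Characteristic polynomial: p(μ) = μ^3 + 5μ^2 - 6μ = μ(μ - 1)(μ + 6).
All 3 eigenvalues are distinct, so C is diagonalizable.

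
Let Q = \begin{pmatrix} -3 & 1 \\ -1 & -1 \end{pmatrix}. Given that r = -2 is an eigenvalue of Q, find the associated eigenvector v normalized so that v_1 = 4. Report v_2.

4

Q + 2I = [[-1, 1], [-1, 1]].
Solving (Q + 2I)v = 0 gives the eigenspace spanned by (4, 4).
With v_1 = 4, v = (4, 4), so v_2 = 4.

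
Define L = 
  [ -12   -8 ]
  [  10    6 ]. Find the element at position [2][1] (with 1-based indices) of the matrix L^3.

Characteristic polynomial: λ^2 + 6λ + 8 = (λ + 2)(λ + 4), so the eigenvalues are -4, -2.
λ=-4: eigenvector (1, -1).
λ=-2: eigenvector (-4, 5).
P = [[1, -4], [-1, 5]], D = diag(-4, -2), P⁻¹ = [[5, 4], [1, 1]].
L³ = P·diag(-64, -8)·P⁻¹ = [[-288, -224], [280, 216]].
The requested entry is 280.

280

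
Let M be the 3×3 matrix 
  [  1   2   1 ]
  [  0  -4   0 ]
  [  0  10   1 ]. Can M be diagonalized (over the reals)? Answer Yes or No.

No

Characteristic polynomial: p(μ) = μ^3 + 2μ^2 - 7μ + 4 = (μ - 1)^2(μ + 4).
μ = 1 has algebraic multiplicity 2; rank(M − 1I) = 2, so geometric multiplicity = 1.
Geometric multiplicity < algebraic multiplicity, so M is not diagonalizable.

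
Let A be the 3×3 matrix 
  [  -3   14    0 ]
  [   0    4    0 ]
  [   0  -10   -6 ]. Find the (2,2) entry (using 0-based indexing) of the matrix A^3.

Characteristic polynomial: t^3 + 5t^2 - 18t - 72 = (t - 4)(t + 3)(t + 6), so the eigenvalues are -6, -3, 4.
t=-3: eigenvector (1, 0, 0).
t=4: eigenvector (2, 1, -1).
t=-6: eigenvector (0, 0, 1).
P = [[1, 2, 0], [0, 1, 0], [0, -1, 1]], D = diag(-3, 4, -6), P⁻¹ = [[1, -2, 0], [0, 1, 0], [0, 1, 1]].
A³ = P·diag(-27, 64, -216)·P⁻¹ = [[-27, 182, 0], [0, 64, 0], [0, -280, -216]].
The requested entry is -216.

-216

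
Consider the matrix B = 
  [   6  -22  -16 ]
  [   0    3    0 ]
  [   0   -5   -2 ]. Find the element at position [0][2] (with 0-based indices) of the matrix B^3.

Characteristic polynomial: r^3 - 7r^2 + 36 = (r - 6)(r - 3)(r + 2), so the eigenvalues are -2, 3, 6.
r=6: eigenvector (1, 0, 0).
r=3: eigenvector (2, 1, -1).
r=-2: eigenvector (2, 0, 1).
P = [[1, 2, 2], [0, 1, 0], [0, -1, 1]], D = diag(6, 3, -2), P⁻¹ = [[1, -4, -2], [0, 1, 0], [0, 1, 1]].
B³ = P·diag(216, 27, -8)·P⁻¹ = [[216, -826, -448], [0, 27, 0], [0, -35, -8]].
The requested entry is -448.

-448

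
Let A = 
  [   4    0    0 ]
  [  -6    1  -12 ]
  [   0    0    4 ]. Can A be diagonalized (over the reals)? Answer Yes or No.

Yes

Characteristic polynomial: p(μ) = μ^3 - 9μ^2 + 24μ - 16 = (μ - 4)^2(μ - 1).
μ = 4 has algebraic multiplicity 2; rank(A − 4I) = 1, so geometric multiplicity = 2.
Every eigenvalue has geometric = algebraic multiplicity, so A is diagonalizable.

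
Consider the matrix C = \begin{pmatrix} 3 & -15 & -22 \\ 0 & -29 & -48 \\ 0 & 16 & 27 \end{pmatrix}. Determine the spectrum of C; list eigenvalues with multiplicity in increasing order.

-5, 3, 3

Characteristic polynomial: p(s) = s^3 - s^2 - 21s + 45 = (s - 3)^2(s + 5).
Roots (with multiplicity): -5, 3, 3.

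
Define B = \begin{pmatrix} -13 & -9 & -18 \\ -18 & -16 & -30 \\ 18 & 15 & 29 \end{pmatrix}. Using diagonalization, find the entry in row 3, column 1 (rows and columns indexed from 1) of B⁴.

738

Characteristic polynomial: t^3 - 21t - 20 = (t - 5)(t + 1)(t + 4), so the eigenvalues are -4, -1, 5.
t=5: eigenvector (1, 2, -2).
t=-4: eigenvector (-1, -1, 1).
t=-1: eigenvector (0, 2, -1).
P = [[1, -1, 0], [2, -1, 2], [-2, 1, -1]], D = diag(5, -4, -1), P⁻¹ = [[-1, -1, -2], [-2, -1, -2], [0, 1, 1]].
B⁴ = P·diag(625, 256, 1)·P⁻¹ = [[-113, -369, -738], [-738, -992, -1986], [738, 993, 1987]].
The requested entry is 738.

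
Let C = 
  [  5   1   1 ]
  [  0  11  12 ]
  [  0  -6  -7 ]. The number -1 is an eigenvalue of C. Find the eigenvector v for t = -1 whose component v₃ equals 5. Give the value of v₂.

C + 1I = [[6, 1, 1], [0, 12, 12], [0, -6, -6]].
Solving (C + 1I)v = 0 gives the eigenspace spanned by (0, -5, 5).
With v₃ = 5, v = (0, -5, 5), so v₂ = -5.

-5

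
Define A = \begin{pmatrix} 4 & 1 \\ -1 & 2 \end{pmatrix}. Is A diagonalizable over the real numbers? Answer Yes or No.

Characteristic polynomial: p(r) = r^2 - 6r + 9 = (r - 3)^2.
r = 3 has algebraic multiplicity 2; rank(A − 3I) = 1, so geometric multiplicity = 1.
Geometric multiplicity < algebraic multiplicity, so A is not diagonalizable.

No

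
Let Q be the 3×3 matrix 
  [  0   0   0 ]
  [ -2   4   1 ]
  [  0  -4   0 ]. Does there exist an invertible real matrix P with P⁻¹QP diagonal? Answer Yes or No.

Characteristic polynomial: p(s) = s^3 - 4s^2 + 4s = s(s - 2)^2.
s = 2 has algebraic multiplicity 2; rank(Q − 2I) = 2, so geometric multiplicity = 1.
Geometric multiplicity < algebraic multiplicity, so Q is not diagonalizable.

No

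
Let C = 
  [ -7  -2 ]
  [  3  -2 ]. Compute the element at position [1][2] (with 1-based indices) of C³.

Characteristic polynomial: μ^2 + 9μ + 20 = (μ + 4)(μ + 5), so the eigenvalues are -5, -4.
μ=-5: eigenvector (1, -1).
μ=-4: eigenvector (-2, 3).
P = [[1, -2], [-1, 3]], D = diag(-5, -4), P⁻¹ = [[3, 2], [1, 1]].
C³ = P·diag(-125, -64)·P⁻¹ = [[-247, -122], [183, 58]].
The requested entry is -122.

-122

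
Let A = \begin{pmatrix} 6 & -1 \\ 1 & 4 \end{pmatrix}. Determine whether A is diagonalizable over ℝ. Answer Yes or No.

No

Characteristic polynomial: p(λ) = λ^2 - 10λ + 25 = (λ - 5)^2.
λ = 5 has algebraic multiplicity 2; rank(A − 5I) = 1, so geometric multiplicity = 1.
Geometric multiplicity < algebraic multiplicity, so A is not diagonalizable.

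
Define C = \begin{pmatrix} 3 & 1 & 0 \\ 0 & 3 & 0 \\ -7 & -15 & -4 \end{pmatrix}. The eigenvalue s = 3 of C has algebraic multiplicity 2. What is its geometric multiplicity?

1

C − 3I = [[0, 1, 0], [0, 0, 0], [-7, -15, -7]].
This matrix has rank 2, so its null space has dimension 3 − 2 = 1.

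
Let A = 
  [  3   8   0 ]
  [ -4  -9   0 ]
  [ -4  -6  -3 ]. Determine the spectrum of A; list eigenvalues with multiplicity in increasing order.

Characteristic polynomial: p(t) = t^3 + 9t^2 + 23t + 15 = (t + 1)(t + 3)(t + 5).
Roots (with multiplicity): -5, -3, -1.

-5, -3, -1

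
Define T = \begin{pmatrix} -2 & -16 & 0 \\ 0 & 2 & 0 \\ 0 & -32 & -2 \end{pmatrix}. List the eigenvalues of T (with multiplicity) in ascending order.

-2, -2, 2

Characteristic polynomial: p(r) = r^3 + 2r^2 - 4r - 8 = (r - 2)(r + 2)^2.
Roots (with multiplicity): -2, -2, 2.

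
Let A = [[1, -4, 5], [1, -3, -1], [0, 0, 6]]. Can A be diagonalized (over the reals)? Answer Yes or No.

Characteristic polynomial: p(μ) = μ^3 - 4μ^2 - 11μ - 6 = (μ - 6)(μ + 1)^2.
μ = -1 has algebraic multiplicity 2; rank(A + 1I) = 2, so geometric multiplicity = 1.
Geometric multiplicity < algebraic multiplicity, so A is not diagonalizable.

No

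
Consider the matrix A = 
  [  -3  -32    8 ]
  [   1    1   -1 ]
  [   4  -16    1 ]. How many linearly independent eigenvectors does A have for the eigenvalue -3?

A + 3I = [[0, -32, 8], [1, 4, -1], [4, -16, 4]].
This matrix has rank 2, so its null space has dimension 3 − 2 = 1.

1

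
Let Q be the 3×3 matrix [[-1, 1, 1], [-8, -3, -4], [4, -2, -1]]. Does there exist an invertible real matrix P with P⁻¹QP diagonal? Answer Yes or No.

Characteristic polynomial: p(λ) = λ^3 + 5λ^2 + 3λ - 9 = (λ - 1)(λ + 3)^2.
λ = -3 has algebraic multiplicity 2; rank(Q + 3I) = 2, so geometric multiplicity = 1.
Geometric multiplicity < algebraic multiplicity, so Q is not diagonalizable.

No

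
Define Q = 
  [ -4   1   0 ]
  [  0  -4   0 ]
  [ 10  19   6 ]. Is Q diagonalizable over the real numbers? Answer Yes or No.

Characteristic polynomial: p(r) = r^3 + 2r^2 - 32r - 96 = (r - 6)(r + 4)^2.
r = -4 has algebraic multiplicity 2; rank(Q + 4I) = 2, so geometric multiplicity = 1.
Geometric multiplicity < algebraic multiplicity, so Q is not diagonalizable.

No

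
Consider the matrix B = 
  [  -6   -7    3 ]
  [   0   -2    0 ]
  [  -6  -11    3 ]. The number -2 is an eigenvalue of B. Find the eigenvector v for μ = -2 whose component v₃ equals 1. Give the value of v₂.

1

B + 2I = [[-4, -7, 3], [0, 0, 0], [-6, -11, 5]].
Solving (B + 2I)v = 0 gives the eigenspace spanned by (-1, 1, 1).
With v₃ = 1, v = (-1, 1, 1), so v₂ = 1.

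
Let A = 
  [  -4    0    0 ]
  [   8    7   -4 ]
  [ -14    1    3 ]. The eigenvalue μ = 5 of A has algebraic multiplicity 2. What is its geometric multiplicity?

A − 5I = [[-9, 0, 0], [8, 2, -4], [-14, 1, -2]].
This matrix has rank 2, so its null space has dimension 3 − 2 = 1.

1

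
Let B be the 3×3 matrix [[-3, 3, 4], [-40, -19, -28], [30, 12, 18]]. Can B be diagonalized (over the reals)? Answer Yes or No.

Characteristic polynomial: p(s) = s^3 + 4s^2 - 3s - 18 = (s - 2)(s + 3)^2.
s = -3 has algebraic multiplicity 2; rank(B + 3I) = 2, so geometric multiplicity = 1.
Geometric multiplicity < algebraic multiplicity, so B is not diagonalizable.

No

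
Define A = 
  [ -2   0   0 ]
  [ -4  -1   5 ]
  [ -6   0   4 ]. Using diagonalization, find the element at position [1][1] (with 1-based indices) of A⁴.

Characteristic polynomial: r^3 - r^2 - 10r - 8 = (r - 4)(r + 1)(r + 2), so the eigenvalues are -2, -1, 4.
r=-1: eigenvector (0, 1, 0).
r=-2: eigenvector (1, -1, 1).
r=4: eigenvector (0, 1, 1).
P = [[0, 1, 0], [1, -1, 1], [0, 1, 1]], D = diag(-1, -2, 4), P⁻¹ = [[2, 1, -1], [1, 0, 0], [-1, 0, 1]].
A⁴ = P·diag(1, 16, 256)·P⁻¹ = [[16, 0, 0], [-270, 1, 255], [-240, 0, 256]].
The requested entry is 16.

16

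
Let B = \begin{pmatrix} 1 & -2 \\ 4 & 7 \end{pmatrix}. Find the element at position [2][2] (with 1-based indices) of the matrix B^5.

Characteristic polynomial: t^2 - 8t + 15 = (t - 5)(t - 3), so the eigenvalues are 3, 5.
t=5: eigenvector (-1, 2).
t=3: eigenvector (1, -1).
P = [[-1, 1], [2, -1]], D = diag(5, 3), P⁻¹ = [[1, 1], [2, 1]].
B⁵ = P·diag(3125, 243)·P⁻¹ = [[-2639, -2882], [5764, 6007]].
The requested entry is 6007.

6007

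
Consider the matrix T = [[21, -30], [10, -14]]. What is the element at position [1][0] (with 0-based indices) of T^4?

2590

Characteristic polynomial: μ^2 - 7μ + 6 = (μ - 6)(μ - 1), so the eigenvalues are 1, 6.
μ=1: eigenvector (-3, -2).
μ=6: eigenvector (2, 1).
P = [[-3, 2], [-2, 1]], D = diag(1, 6), P⁻¹ = [[1, -2], [2, -3]].
T⁴ = P·diag(1, 1296)·P⁻¹ = [[5181, -7770], [2590, -3884]].
The requested entry is 2590.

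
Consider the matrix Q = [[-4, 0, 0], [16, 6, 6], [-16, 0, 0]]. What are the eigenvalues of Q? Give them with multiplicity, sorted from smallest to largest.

-4, 0, 6

Characteristic polynomial: p(λ) = λ^3 - 2λ^2 - 24λ = λ(λ - 6)(λ + 4).
Roots (with multiplicity): -4, 0, 6.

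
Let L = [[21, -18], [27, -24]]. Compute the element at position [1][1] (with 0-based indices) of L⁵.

-23814

Characteristic polynomial: μ^2 + 3μ - 18 = (μ - 3)(μ + 6), so the eigenvalues are -6, 3.
μ=3: eigenvector (1, 1).
μ=-6: eigenvector (2, 3).
P = [[1, 2], [1, 3]], D = diag(3, -6), P⁻¹ = [[3, -2], [-1, 1]].
L⁵ = P·diag(243, -7776)·P⁻¹ = [[16281, -16038], [24057, -23814]].
The requested entry is -23814.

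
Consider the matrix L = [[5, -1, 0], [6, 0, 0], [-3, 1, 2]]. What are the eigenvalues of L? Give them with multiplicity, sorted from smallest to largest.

2, 2, 3

Characteristic polynomial: p(μ) = μ^3 - 7μ^2 + 16μ - 12 = (μ - 3)(μ - 2)^2.
Roots (with multiplicity): 2, 2, 3.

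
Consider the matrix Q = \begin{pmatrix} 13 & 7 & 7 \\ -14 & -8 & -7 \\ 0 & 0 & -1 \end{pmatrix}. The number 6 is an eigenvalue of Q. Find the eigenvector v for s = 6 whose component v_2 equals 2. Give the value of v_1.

Q − 6I = [[7, 7, 7], [-14, -14, -7], [0, 0, -7]].
Solving (Q − 6I)v = 0 gives the eigenspace spanned by (-2, 2, 0).
With v_2 = 2, v = (-2, 2, 0), so v_1 = -2.

-2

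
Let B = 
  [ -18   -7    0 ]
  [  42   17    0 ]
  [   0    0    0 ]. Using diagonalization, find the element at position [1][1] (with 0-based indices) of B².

Characteristic polynomial: μ^3 + μ^2 - 12μ = μ(μ - 3)(μ + 4), so the eigenvalues are -4, 0, 3.
μ=3: eigenvector (-1, 3, 0).
μ=-4: eigenvector (1, -2, 0).
μ=0: eigenvector (0, 0, 1).
P = [[-1, 1, 0], [3, -2, 0], [0, 0, 1]], D = diag(3, -4, 0), P⁻¹ = [[2, 1, 0], [3, 1, 0], [0, 0, 1]].
B² = P·diag(9, 16, 0)·P⁻¹ = [[30, 7, 0], [-42, -5, 0], [0, 0, 0]].
The requested entry is -5.

-5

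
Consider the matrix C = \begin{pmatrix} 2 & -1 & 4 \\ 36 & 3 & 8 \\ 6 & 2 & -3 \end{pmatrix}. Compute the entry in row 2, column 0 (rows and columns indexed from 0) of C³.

Characteristic polynomial: λ^3 - 2λ^2 - 13λ - 10 = (λ - 5)(λ + 1)(λ + 2), so the eigenvalues are -2, -1, 5.
λ=-2: eigenvector (1, -4, -2).
λ=5: eigenvector (0, 4, 1).
λ=-1: eigenvector (-1, 5, 2).
P = [[1, 0, -1], [-4, 4, 5], [-2, 1, 2]], D = diag(-2, 5, -1), P⁻¹ = [[-3, 1, -4], [2, 0, 1], [-4, 1, -4]].
C³ = P·diag(-8, 125, -1)·P⁻¹ = [[20, -7, 28], [924, 27, 392], [210, 14, 69]].
The requested entry is 210.

210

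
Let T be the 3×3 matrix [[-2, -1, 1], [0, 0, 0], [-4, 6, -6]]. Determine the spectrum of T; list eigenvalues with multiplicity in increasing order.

Characteristic polynomial: p(r) = r^3 + 8r^2 + 16r = r(r + 4)^2.
Roots (with multiplicity): -4, -4, 0.

-4, -4, 0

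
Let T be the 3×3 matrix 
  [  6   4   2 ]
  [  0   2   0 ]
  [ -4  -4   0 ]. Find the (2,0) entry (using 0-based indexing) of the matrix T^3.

Characteristic polynomial: λ^3 - 8λ^2 + 20λ - 16 = (λ - 4)(λ - 2)^2, so the eigenvalues are 2, 2, 4.
λ=2: eigenvector (-1, 0, 2).
λ=2: eigenvector (-1, 1, 0).
λ=4: eigenvector (-1, 0, 1).
P = [[-1, -1, -1], [0, 1, 0], [2, 0, 1]], D = diag(2, 2, 4), P⁻¹ = [[1, 1, 1], [0, 1, 0], [-2, -2, -1]].
T³ = P·diag(8, 8, 64)·P⁻¹ = [[120, 112, 56], [0, 8, 0], [-112, -112, -48]].
The requested entry is -112.

-112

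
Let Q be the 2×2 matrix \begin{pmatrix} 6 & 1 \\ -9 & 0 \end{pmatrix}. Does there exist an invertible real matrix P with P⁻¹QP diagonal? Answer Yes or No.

Characteristic polynomial: p(λ) = λ^2 - 6λ + 9 = (λ - 3)^2.
λ = 3 has algebraic multiplicity 2; rank(Q − 3I) = 1, so geometric multiplicity = 1.
Geometric multiplicity < algebraic multiplicity, so Q is not diagonalizable.

No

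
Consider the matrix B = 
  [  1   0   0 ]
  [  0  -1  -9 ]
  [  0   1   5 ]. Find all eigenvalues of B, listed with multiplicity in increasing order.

1, 2, 2

Characteristic polynomial: p(s) = s^3 - 5s^2 + 8s - 4 = (s - 2)^2(s - 1).
Roots (with multiplicity): 1, 2, 2.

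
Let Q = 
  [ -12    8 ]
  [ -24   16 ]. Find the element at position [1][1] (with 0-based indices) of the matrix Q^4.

1024

Characteristic polynomial: λ^2 - 4λ = λ(λ - 4), so the eigenvalues are 0, 4.
λ=0: eigenvector (-2, -3).
λ=4: eigenvector (1, 2).
P = [[-2, 1], [-3, 2]], D = diag(0, 4), P⁻¹ = [[-2, 1], [-3, 2]].
Q⁴ = P·diag(0, 256)·P⁻¹ = [[-768, 512], [-1536, 1024]].
The requested entry is 1024.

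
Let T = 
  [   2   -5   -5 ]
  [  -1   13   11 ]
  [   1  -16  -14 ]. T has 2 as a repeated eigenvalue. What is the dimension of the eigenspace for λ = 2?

1

T − 2I = [[0, -5, -5], [-1, 11, 11], [1, -16, -16]].
This matrix has rank 2, so its null space has dimension 3 − 2 = 1.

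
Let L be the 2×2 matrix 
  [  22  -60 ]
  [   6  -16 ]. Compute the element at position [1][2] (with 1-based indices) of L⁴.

-7200

Characteristic polynomial: λ^2 - 6λ + 8 = (λ - 4)(λ - 2), so the eigenvalues are 2, 4.
λ=2: eigenvector (3, 1).
λ=4: eigenvector (10, 3).
P = [[3, 10], [1, 3]], D = diag(2, 4), P⁻¹ = [[-3, 10], [1, -3]].
L⁴ = P·diag(16, 256)·P⁻¹ = [[2416, -7200], [720, -2144]].
The requested entry is -7200.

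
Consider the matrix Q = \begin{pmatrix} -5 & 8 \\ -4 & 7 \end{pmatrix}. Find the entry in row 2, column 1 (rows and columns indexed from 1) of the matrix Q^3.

-28

Characteristic polynomial: t^2 - 2t - 3 = (t - 3)(t + 1), so the eigenvalues are -1, 3.
t=-1: eigenvector (2, 1).
t=3: eigenvector (-1, -1).
P = [[2, -1], [1, -1]], D = diag(-1, 3), P⁻¹ = [[1, -1], [1, -2]].
Q³ = P·diag(-1, 27)·P⁻¹ = [[-29, 56], [-28, 55]].
The requested entry is -28.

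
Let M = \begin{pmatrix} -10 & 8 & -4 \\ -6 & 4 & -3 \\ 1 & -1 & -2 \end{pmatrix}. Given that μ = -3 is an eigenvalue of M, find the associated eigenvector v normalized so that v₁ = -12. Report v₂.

-9

M + 3I = [[-7, 8, -4], [-6, 7, -3], [1, -1, 1]].
Solving (M + 3I)v = 0 gives the eigenspace spanned by (-12, -9, 3).
With v₁ = -12, v = (-12, -9, 3), so v₂ = -9.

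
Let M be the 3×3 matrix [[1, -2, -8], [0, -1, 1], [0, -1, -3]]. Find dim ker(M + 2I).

M + 2I = [[3, -2, -8], [0, 1, 1], [0, -1, -1]].
This matrix has rank 2, so its null space has dimension 3 − 2 = 1.

1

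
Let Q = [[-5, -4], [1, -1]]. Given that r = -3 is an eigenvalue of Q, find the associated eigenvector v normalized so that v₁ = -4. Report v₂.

Q + 3I = [[-2, -4], [1, 2]].
Solving (Q + 3I)v = 0 gives the eigenspace spanned by (-4, 2).
With v₁ = -4, v = (-4, 2), so v₂ = 2.

2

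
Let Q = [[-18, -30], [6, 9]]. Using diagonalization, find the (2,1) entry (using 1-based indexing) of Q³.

Characteristic polynomial: r^2 + 9r + 18 = (r + 3)(r + 6), so the eigenvalues are -6, -3.
r=-3: eigenvector (-2, 1).
r=-6: eigenvector (5, -2).
P = [[-2, 5], [1, -2]], D = diag(-3, -6), P⁻¹ = [[2, 5], [1, 2]].
Q³ = P·diag(-27, -216)·P⁻¹ = [[-972, -1890], [378, 729]].
The requested entry is 378.

378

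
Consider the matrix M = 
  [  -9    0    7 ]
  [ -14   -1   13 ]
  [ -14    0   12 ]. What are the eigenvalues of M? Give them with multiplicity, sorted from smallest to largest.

-2, -1, 5

Characteristic polynomial: p(r) = r^3 - 2r^2 - 13r - 10 = (r - 5)(r + 1)(r + 2).
Roots (with multiplicity): -2, -1, 5.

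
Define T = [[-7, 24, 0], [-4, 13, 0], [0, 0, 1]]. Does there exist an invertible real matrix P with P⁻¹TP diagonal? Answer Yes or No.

Characteristic polynomial: p(r) = r^3 - 7r^2 + 11r - 5 = (r - 5)(r - 1)^2.
r = 1 has algebraic multiplicity 2; rank(T − 1I) = 1, so geometric multiplicity = 2.
Every eigenvalue has geometric = algebraic multiplicity, so T is diagonalizable.

Yes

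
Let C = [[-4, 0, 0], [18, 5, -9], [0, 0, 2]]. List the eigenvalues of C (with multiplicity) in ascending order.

-4, 2, 5

Characteristic polynomial: p(r) = r^3 - 3r^2 - 18r + 40 = (r - 5)(r - 2)(r + 4).
Roots (with multiplicity): -4, 2, 5.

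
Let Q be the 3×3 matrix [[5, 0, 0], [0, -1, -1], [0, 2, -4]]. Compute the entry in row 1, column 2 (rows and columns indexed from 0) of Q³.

-19

Characteristic polynomial: t^3 - 19t - 30 = (t - 5)(t + 2)(t + 3), so the eigenvalues are -3, -2, 5.
t=5: eigenvector (1, 0, 0).
t=-2: eigenvector (0, 1, 1).
t=-3: eigenvector (0, 1, 2).
P = [[1, 0, 0], [0, 1, 1], [0, 1, 2]], D = diag(5, -2, -3), P⁻¹ = [[1, 0, 0], [0, 2, -1], [0, -1, 1]].
Q³ = P·diag(125, -8, -27)·P⁻¹ = [[125, 0, 0], [0, 11, -19], [0, 38, -46]].
The requested entry is -19.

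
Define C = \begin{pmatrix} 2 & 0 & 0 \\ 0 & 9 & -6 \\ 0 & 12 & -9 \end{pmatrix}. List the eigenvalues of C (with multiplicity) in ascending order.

Characteristic polynomial: p(t) = t^3 - 2t^2 - 9t + 18 = (t - 3)(t - 2)(t + 3).
Roots (with multiplicity): -3, 2, 3.

-3, 2, 3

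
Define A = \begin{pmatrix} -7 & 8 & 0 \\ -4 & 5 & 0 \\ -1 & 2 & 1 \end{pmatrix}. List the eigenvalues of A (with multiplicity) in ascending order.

Characteristic polynomial: p(t) = t^3 + t^2 - 5t + 3 = (t - 1)^2(t + 3).
Roots (with multiplicity): -3, 1, 1.

-3, 1, 1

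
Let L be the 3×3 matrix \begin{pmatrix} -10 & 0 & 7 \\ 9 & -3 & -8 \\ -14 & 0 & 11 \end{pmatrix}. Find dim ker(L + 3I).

L + 3I = [[-7, 0, 7], [9, 0, -8], [-14, 0, 14]].
This matrix has rank 2, so its null space has dimension 3 − 2 = 1.

1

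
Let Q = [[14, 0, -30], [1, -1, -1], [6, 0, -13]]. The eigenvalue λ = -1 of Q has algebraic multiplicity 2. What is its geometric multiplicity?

Q + 1I = [[15, 0, -30], [1, 0, -1], [6, 0, -12]].
This matrix has rank 2, so its null space has dimension 3 − 2 = 1.

1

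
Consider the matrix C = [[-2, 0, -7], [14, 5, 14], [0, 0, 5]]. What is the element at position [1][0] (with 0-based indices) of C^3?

Characteristic polynomial: s^3 - 8s^2 + 5s + 50 = (s - 5)^2(s + 2), so the eigenvalues are -2, 5, 5.
s=-2: eigenvector (1, -2, 0).
s=5: eigenvector (0, 1, 0).
s=5: eigenvector (-1, -2, 1).
P = [[1, 0, -1], [-2, 1, -2], [0, 0, 1]], D = diag(-2, 5, 5), P⁻¹ = [[1, 0, 1], [2, 1, 4], [0, 0, 1]].
C³ = P·diag(-8, 125, 125)·P⁻¹ = [[-8, 0, -133], [266, 125, 266], [0, 0, 125]].
The requested entry is 266.

266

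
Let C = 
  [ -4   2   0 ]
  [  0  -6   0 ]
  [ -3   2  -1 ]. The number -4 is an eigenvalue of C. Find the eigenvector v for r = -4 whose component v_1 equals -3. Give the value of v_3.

-3

C + 4I = [[0, 2, 0], [0, -2, 0], [-3, 2, 3]].
Solving (C + 4I)v = 0 gives the eigenspace spanned by (-3, 0, -3).
With v_1 = -3, v = (-3, 0, -3), so v_3 = -3.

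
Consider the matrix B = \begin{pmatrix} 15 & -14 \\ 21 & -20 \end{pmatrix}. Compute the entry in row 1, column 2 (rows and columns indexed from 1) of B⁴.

2590

Characteristic polynomial: r^2 + 5r - 6 = (r - 1)(r + 6), so the eigenvalues are -6, 1.
r=1: eigenvector (1, 1).
r=-6: eigenvector (-2, -3).
P = [[1, -2], [1, -3]], D = diag(1, -6), P⁻¹ = [[3, -2], [1, -1]].
B⁴ = P·diag(1, 1296)·P⁻¹ = [[-2589, 2590], [-3885, 3886]].
The requested entry is 2590.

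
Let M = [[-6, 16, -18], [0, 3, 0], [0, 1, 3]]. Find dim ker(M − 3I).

M − 3I = [[-9, 16, -18], [0, 0, 0], [0, 1, 0]].
This matrix has rank 2, so its null space has dimension 3 − 2 = 1.

1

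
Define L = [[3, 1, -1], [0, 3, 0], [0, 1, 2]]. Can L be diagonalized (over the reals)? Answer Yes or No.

Characteristic polynomial: p(λ) = λ^3 - 8λ^2 + 21λ - 18 = (λ - 3)^2(λ - 2).
λ = 3 has algebraic multiplicity 2; rank(L − 3I) = 1, so geometric multiplicity = 2.
Every eigenvalue has geometric = algebraic multiplicity, so L is diagonalizable.

Yes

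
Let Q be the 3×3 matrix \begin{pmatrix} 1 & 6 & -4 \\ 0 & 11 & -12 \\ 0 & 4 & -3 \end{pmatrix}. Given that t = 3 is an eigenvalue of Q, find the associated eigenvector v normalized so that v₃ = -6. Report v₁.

Q − 3I = [[-2, 6, -4], [0, 8, -12], [0, 4, -6]].
Solving (Q − 3I)v = 0 gives the eigenspace spanned by (-15, -9, -6).
With v₃ = -6, v = (-15, -9, -6), so v₁ = -15.

-15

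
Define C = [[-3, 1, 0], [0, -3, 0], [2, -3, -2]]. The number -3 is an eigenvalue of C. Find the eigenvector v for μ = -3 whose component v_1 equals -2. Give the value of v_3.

4

C + 3I = [[0, 1, 0], [0, 0, 0], [2, -3, 1]].
Solving (C + 3I)v = 0 gives the eigenspace spanned by (-2, 0, 4).
With v_1 = -2, v = (-2, 0, 4), so v_3 = 4.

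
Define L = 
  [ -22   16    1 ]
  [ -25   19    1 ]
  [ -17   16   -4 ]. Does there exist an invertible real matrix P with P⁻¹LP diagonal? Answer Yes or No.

Characteristic polynomial: p(λ) = λ^3 + 7λ^2 - 5λ - 75 = (λ - 3)(λ + 5)^2.
λ = -5 has algebraic multiplicity 2; rank(L + 5I) = 2, so geometric multiplicity = 1.
Geometric multiplicity < algebraic multiplicity, so L is not diagonalizable.

No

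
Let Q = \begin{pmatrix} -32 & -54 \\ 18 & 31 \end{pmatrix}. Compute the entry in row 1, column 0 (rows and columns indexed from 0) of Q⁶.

Characteristic polynomial: s^2 + s - 20 = (s - 4)(s + 5), so the eigenvalues are -5, 4.
s=4: eigenvector (-3, 2).
s=-5: eigenvector (-2, 1).
P = [[-3, -2], [2, 1]], D = diag(4, -5), P⁻¹ = [[1, 2], [-2, -3]].
Q⁶ = P·diag(4096, 15625)·P⁻¹ = [[50212, 69174], [-23058, -30491]].
The requested entry is -23058.

-23058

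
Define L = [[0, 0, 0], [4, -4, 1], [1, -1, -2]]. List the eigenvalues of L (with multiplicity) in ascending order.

-3, -3, 0

Characteristic polynomial: p(s) = s^3 + 6s^2 + 9s = s(s + 3)^2.
Roots (with multiplicity): -3, -3, 0.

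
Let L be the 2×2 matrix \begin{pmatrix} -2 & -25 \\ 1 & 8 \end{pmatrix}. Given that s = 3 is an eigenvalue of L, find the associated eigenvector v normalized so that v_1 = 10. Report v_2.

-2

L − 3I = [[-5, -25], [1, 5]].
Solving (L − 3I)v = 0 gives the eigenspace spanned by (10, -2).
With v_1 = 10, v = (10, -2), so v_2 = -2.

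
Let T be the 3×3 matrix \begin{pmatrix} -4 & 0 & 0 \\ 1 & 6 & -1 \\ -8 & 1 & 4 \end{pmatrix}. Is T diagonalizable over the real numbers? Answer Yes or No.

No

Characteristic polynomial: p(r) = r^3 - 6r^2 - 15r + 100 = (r - 5)^2(r + 4).
r = 5 has algebraic multiplicity 2; rank(T − 5I) = 2, so geometric multiplicity = 1.
Geometric multiplicity < algebraic multiplicity, so T is not diagonalizable.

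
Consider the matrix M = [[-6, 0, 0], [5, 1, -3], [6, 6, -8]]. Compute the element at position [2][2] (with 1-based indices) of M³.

109

Characteristic polynomial: λ^3 + 13λ^2 + 52λ + 60 = (λ + 2)(λ + 5)(λ + 6), so the eigenvalues are -6, -5, -2.
λ=-6: eigenvector (1, -2, -3).
λ=-5: eigenvector (0, -1, -2).
λ=-2: eigenvector (0, 1, 1).
P = [[1, 0, 0], [-2, -1, 1], [-3, -2, 1]], D = diag(-6, -5, -2), P⁻¹ = [[1, 0, 0], [-1, 1, -1], [1, 2, -1]].
M³ = P·diag(-216, -125, -8)·P⁻¹ = [[-216, 0, 0], [299, 109, -117], [390, 234, -242]].
The requested entry is 109.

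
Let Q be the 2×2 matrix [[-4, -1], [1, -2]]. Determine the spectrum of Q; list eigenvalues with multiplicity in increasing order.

-3, -3

Characteristic polynomial: p(r) = r^2 + 6r + 9 = (r + 3)^2.
Roots (with multiplicity): -3, -3.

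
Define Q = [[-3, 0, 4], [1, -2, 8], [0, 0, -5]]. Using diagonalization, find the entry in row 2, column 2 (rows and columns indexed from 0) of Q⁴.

Characteristic polynomial: s^3 + 10s^2 + 31s + 30 = (s + 2)(s + 3)(s + 5), so the eigenvalues are -5, -3, -2.
s=-3: eigenvector (1, -1, 0).
s=-2: eigenvector (0, 1, 0).
s=-5: eigenvector (-2, -2, 1).
P = [[1, 0, -2], [-1, 1, -2], [0, 0, 1]], D = diag(-3, -2, -5), P⁻¹ = [[1, 0, 2], [1, 1, 4], [0, 0, 1]].
Q⁴ = P·diag(81, 16, 625)·P⁻¹ = [[81, 0, -1088], [-65, 16, -1348], [0, 0, 625]].
The requested entry is 625.

625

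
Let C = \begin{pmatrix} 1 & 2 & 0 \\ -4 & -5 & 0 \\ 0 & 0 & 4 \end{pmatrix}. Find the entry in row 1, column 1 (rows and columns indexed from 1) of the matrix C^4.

Characteristic polynomial: s^3 - 13s - 12 = (s - 4)(s + 1)(s + 3), so the eigenvalues are -3, -1, 4.
s=-1: eigenvector (1, -1, 0).
s=-3: eigenvector (-1, 2, 0).
s=4: eigenvector (0, 0, 1).
P = [[1, -1, 0], [-1, 2, 0], [0, 0, 1]], D = diag(-1, -3, 4), P⁻¹ = [[2, 1, 0], [1, 1, 0], [0, 0, 1]].
C⁴ = P·diag(1, 81, 256)·P⁻¹ = [[-79, -80, 0], [160, 161, 0], [0, 0, 256]].
The requested entry is -79.

-79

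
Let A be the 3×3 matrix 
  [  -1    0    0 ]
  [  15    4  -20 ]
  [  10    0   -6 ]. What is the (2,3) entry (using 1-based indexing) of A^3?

Characteristic polynomial: λ^3 + 3λ^2 - 22λ - 24 = (λ - 4)(λ + 1)(λ + 6), so the eigenvalues are -6, -1, 4.
λ=-1: eigenvector (1, 5, 2).
λ=-6: eigenvector (0, 2, 1).
λ=4: eigenvector (0, 1, 0).
P = [[1, 0, 0], [5, 2, 1], [2, 1, 0]], D = diag(-1, -6, 4), P⁻¹ = [[1, 0, 0], [-2, 0, 1], [-1, 1, -2]].
A³ = P·diag(-1, -216, 64)·P⁻¹ = [[-1, 0, 0], [795, 64, -560], [430, 0, -216]].
The requested entry is -560.

-560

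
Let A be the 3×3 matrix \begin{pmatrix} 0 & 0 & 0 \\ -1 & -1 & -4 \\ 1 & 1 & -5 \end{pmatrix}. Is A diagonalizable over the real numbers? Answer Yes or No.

Characteristic polynomial: p(t) = t^3 + 6t^2 + 9t = t(t + 3)^2.
t = -3 has algebraic multiplicity 2; rank(A + 3I) = 2, so geometric multiplicity = 1.
Geometric multiplicity < algebraic multiplicity, so A is not diagonalizable.

No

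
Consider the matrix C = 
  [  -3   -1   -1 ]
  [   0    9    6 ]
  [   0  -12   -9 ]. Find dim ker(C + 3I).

C + 3I = [[0, -1, -1], [0, 12, 6], [0, -12, -6]].
This matrix has rank 2, so its null space has dimension 3 − 2 = 1.

1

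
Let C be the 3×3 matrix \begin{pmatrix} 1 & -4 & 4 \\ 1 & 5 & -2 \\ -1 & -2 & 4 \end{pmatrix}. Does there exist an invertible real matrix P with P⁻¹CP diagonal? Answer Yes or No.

No

Characteristic polynomial: p(μ) = μ^3 - 10μ^2 + 33μ - 36 = (μ - 4)(μ - 3)^2.
μ = 3 has algebraic multiplicity 2; rank(C − 3I) = 2, so geometric multiplicity = 1.
Geometric multiplicity < algebraic multiplicity, so C is not diagonalizable.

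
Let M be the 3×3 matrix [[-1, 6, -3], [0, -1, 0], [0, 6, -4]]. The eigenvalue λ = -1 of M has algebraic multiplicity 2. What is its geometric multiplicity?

2

M + 1I = [[0, 6, -3], [0, 0, 0], [0, 6, -3]].
This matrix has rank 1, so its null space has dimension 3 − 1 = 2.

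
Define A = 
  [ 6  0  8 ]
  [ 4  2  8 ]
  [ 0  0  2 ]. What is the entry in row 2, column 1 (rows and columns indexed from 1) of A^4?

Characteristic polynomial: r^3 - 10r^2 + 28r - 24 = (r - 6)(r - 2)^2, so the eigenvalues are 2, 2, 6.
r=6: eigenvector (1, 1, 0).
r=2: eigenvector (0, 1, 0).
r=2: eigenvector (-2, 0, 1).
P = [[1, 0, -2], [1, 1, 0], [0, 0, 1]], D = diag(6, 2, 2), P⁻¹ = [[1, 0, 2], [-1, 1, -2], [0, 0, 1]].
A⁴ = P·diag(1296, 16, 16)·P⁻¹ = [[1296, 0, 2560], [1280, 16, 2560], [0, 0, 16]].
The requested entry is 1280.

1280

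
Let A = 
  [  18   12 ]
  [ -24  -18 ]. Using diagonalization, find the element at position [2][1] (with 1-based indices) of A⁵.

-31104

Characteristic polynomial: μ^2 - 36 = (μ - 6)(μ + 6), so the eigenvalues are -6, 6.
μ=6: eigenvector (1, -1).
μ=-6: eigenvector (-1, 2).
P = [[1, -1], [-1, 2]], D = diag(6, -6), P⁻¹ = [[2, 1], [1, 1]].
A⁵ = P·diag(7776, -7776)·P⁻¹ = [[23328, 15552], [-31104, -23328]].
The requested entry is -31104.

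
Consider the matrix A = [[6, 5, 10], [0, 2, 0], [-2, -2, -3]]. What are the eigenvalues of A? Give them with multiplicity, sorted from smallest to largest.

1, 2, 2

Characteristic polynomial: p(λ) = λ^3 - 5λ^2 + 8λ - 4 = (λ - 2)^2(λ - 1).
Roots (with multiplicity): 1, 2, 2.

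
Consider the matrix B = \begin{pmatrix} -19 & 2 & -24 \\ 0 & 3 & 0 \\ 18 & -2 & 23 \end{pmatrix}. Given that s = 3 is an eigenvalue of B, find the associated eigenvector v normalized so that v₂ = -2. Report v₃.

-2

B − 3I = [[-22, 2, -24], [0, 0, 0], [18, -2, 20]].
Solving (B − 3I)v = 0 gives the eigenspace spanned by (2, -2, -2).
With v₂ = -2, v = (2, -2, -2), so v₃ = -2.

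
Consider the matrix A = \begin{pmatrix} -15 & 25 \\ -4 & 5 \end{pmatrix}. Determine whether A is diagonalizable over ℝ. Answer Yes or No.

Characteristic polynomial: p(t) = t^2 + 10t + 25 = (t + 5)^2.
t = -5 has algebraic multiplicity 2; rank(A + 5I) = 1, so geometric multiplicity = 1.
Geometric multiplicity < algebraic multiplicity, so A is not diagonalizable.

No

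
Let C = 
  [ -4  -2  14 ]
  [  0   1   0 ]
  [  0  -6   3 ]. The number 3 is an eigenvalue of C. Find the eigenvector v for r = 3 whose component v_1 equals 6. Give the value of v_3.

3

C − 3I = [[-7, -2, 14], [0, -2, 0], [0, -6, 0]].
Solving (C − 3I)v = 0 gives the eigenspace spanned by (6, 0, 3).
With v_1 = 6, v = (6, 0, 3), so v_3 = 3.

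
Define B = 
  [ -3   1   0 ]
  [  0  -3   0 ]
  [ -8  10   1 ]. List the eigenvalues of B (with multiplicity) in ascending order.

Characteristic polynomial: p(s) = s^3 + 5s^2 + 3s - 9 = (s - 1)(s + 3)^2.
Roots (with multiplicity): -3, -3, 1.

-3, -3, 1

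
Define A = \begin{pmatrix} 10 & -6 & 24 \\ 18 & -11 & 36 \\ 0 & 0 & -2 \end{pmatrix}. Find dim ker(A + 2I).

A + 2I = [[12, -6, 24], [18, -9, 36], [0, 0, 0]].
This matrix has rank 1, so its null space has dimension 3 − 1 = 2.

2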